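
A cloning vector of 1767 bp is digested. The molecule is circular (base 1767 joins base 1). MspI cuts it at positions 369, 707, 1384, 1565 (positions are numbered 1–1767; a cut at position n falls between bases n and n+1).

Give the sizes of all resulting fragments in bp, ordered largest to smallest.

Circular molecule, 4 cuts → 4 fragments:
  707 − 369 = 338 bp
  1384 − 707 = 677 bp
  1565 − 1384 = 181 bp
  wrap: 1767 − 1565 + 369 = 571 bp
Sorted largest to smallest: 677, 571, 338, 181 bp.

677, 571, 338, 181 bp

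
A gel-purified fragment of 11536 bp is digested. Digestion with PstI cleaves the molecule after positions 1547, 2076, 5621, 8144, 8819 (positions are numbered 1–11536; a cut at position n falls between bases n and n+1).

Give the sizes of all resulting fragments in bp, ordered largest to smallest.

Linear molecule, 5 cuts → 6 fragments:
  1547 − 0 = 1547 bp
  2076 − 1547 = 529 bp
  5621 − 2076 = 3545 bp
  8144 − 5621 = 2523 bp
  8819 − 8144 = 675 bp
  11536 − 8819 = 2717 bp
Sorted largest to smallest: 3545, 2717, 2523, 1547, 675, 529 bp.

3545, 2717, 2523, 1547, 675, 529 bp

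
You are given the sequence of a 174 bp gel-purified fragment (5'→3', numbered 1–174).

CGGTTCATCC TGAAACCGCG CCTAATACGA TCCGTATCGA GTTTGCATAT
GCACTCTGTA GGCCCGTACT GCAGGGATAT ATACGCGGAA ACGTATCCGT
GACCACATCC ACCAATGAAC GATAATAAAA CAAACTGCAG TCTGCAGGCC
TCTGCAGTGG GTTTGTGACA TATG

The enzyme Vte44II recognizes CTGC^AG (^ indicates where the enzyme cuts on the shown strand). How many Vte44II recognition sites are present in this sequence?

CTGCAG occurs starting at positions 69, 135, 142, 152.
Vte44II cuts at 4 sites.

4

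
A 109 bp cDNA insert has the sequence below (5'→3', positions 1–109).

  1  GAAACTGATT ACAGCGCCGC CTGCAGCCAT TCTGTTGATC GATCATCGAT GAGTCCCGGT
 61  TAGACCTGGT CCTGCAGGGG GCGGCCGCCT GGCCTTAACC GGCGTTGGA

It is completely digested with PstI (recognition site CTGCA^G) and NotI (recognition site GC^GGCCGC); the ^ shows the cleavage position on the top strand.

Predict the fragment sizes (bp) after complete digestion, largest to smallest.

51, 27, 25, 6 bp

PstI sites (CTGCAG) start at positions 21, 72.
PstI cuts after base 5 of each site (before the last base), so after positions 25, 76.
The NotI site (GCGGCCGC) starts at position 81.
NotI cuts after base 2 of each site, so after position 82.
Combined cut positions: 25, 76, 82.
Linear molecule, 3 cuts → 4 fragments:
  1–25 → 25 bp
  26–76 → 51 bp
  77–82 → 6 bp
  83–109 → 27 bp
Sorted largest to smallest: 51, 27, 25, 6 bp.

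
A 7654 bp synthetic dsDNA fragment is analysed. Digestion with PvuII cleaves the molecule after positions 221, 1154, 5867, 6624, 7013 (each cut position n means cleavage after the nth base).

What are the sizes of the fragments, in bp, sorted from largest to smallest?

Linear molecule, 5 cuts → 6 fragments:
  221 − 0 = 221 bp
  1154 − 221 = 933 bp
  5867 − 1154 = 4713 bp
  6624 − 5867 = 757 bp
  7013 − 6624 = 389 bp
  7654 − 7013 = 641 bp
Sorted largest to smallest: 4713, 933, 757, 641, 389, 221 bp.

4713, 933, 757, 641, 389, 221 bp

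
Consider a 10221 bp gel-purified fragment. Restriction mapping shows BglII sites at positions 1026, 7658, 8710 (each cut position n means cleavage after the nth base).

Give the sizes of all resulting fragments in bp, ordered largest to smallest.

6632, 1511, 1052, 1026 bp

Linear molecule, 3 cuts → 4 fragments:
  1026 − 0 = 1026 bp
  7658 − 1026 = 6632 bp
  8710 − 7658 = 1052 bp
  10221 − 8710 = 1511 bp
Sorted largest to smallest: 6632, 1511, 1052, 1026 bp.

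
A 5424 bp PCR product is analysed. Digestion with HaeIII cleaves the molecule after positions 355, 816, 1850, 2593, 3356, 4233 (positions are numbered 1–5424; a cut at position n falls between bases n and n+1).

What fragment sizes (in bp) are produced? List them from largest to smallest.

1191, 1034, 877, 763, 743, 461, 355 bp

Linear molecule, 6 cuts → 7 fragments:
  355 − 0 = 355 bp
  816 − 355 = 461 bp
  1850 − 816 = 1034 bp
  2593 − 1850 = 743 bp
  3356 − 2593 = 763 bp
  4233 − 3356 = 877 bp
  5424 − 4233 = 1191 bp
Sorted largest to smallest: 1191, 1034, 877, 763, 743, 461, 355 bp.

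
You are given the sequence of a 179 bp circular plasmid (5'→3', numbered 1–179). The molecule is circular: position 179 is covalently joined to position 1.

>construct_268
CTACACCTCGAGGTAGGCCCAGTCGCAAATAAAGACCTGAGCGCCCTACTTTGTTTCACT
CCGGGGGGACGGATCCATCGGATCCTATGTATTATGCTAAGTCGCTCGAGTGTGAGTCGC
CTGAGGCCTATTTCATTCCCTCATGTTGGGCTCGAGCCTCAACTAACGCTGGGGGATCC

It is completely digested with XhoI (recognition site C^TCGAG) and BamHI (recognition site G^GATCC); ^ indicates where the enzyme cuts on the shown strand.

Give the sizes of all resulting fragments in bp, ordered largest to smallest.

64, 46, 25, 23, 12, 9 bp

XhoI sites (CTCGAG) start at positions 7, 105, 151.
XhoI cuts after the first base of each site, so after positions 7, 105, 151.
BamHI sites (GGATCC) start at positions 71, 80, 174.
BamHI cuts after the first base of each site, so after positions 71, 80, 174.
Combined cut positions: 7, 71, 80, 105, 151, 174.
Circular molecule, 6 cuts → 6 fragments:
  8–71 → 64 bp
  72–80 → 9 bp
  81–105 → 25 bp
  106–151 → 46 bp
  152–174 → 23 bp
  175–179 then 1–7 → 5 + 7 = 12 bp
Sorted largest to smallest: 64, 46, 25, 23, 12, 9 bp.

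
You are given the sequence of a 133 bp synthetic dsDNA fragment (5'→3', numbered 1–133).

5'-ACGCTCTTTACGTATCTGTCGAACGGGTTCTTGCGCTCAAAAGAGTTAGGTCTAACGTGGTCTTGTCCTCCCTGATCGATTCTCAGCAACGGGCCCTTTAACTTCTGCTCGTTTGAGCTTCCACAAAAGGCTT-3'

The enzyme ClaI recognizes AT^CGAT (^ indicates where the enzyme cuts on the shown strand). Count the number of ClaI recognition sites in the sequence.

ATCGAT occurs starting at position 75.
ClaI cuts at 1 site.

1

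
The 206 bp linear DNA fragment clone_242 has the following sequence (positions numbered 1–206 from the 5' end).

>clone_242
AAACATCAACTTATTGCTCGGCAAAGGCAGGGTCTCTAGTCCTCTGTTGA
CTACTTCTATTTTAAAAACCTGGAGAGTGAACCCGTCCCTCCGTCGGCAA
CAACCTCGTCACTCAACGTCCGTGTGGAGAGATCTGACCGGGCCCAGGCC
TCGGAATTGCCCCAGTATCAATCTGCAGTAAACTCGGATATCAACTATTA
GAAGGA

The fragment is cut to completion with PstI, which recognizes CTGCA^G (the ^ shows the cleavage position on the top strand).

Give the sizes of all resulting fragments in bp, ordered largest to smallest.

The PstI site (CTGCAG) starts at position 173.
PstI cuts after base 5 of each site (before the last base), so after position 177.
Linear molecule, 1 cut → 2 fragments:
  1–177 → 177 bp
  178–206 → 29 bp
Sorted largest to smallest: 177, 29 bp.

177, 29 bp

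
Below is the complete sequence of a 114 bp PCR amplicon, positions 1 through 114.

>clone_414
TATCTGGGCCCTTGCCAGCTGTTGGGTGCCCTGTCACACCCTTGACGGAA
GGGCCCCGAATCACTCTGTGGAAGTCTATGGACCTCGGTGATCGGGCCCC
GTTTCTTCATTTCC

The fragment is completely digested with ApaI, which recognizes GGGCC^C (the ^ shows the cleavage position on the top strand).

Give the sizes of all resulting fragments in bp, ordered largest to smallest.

ApaI sites (GGGCCC) start at positions 6, 51, 94.
ApaI cuts after base 5 of each site (before the last base), so after positions 10, 55, 98.
Linear molecule, 3 cuts → 4 fragments:
  1–10 → 10 bp
  11–55 → 45 bp
  56–98 → 43 bp
  99–114 → 16 bp
Sorted largest to smallest: 45, 43, 16, 10 bp.

45, 43, 16, 10 bp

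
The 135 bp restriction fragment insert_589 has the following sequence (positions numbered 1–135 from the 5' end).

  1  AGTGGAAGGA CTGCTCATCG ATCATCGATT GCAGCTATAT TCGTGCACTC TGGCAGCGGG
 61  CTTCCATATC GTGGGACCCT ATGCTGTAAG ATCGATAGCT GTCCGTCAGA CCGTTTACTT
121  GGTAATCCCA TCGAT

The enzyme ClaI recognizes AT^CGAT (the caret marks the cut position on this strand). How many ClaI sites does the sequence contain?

4

ATCGAT occurs starting at positions 17, 24, 91, 130.
ClaI cuts at 4 sites.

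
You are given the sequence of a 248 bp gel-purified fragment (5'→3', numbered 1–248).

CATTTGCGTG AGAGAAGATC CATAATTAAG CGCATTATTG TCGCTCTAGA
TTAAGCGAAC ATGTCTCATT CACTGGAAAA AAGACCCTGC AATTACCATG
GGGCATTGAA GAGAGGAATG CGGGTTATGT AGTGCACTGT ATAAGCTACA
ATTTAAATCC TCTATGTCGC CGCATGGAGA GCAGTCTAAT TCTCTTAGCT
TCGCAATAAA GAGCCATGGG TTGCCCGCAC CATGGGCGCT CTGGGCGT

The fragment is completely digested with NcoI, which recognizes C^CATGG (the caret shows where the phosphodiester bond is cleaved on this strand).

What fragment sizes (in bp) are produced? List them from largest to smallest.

118, 96, 18, 16 bp

NcoI sites (CCATGG) start at positions 96, 214, 230.
NcoI cuts after the first base of each site, so after positions 96, 214, 230.
Linear molecule, 3 cuts → 4 fragments:
  1–96 → 96 bp
  97–214 → 118 bp
  215–230 → 16 bp
  231–248 → 18 bp
Sorted largest to smallest: 118, 96, 18, 16 bp.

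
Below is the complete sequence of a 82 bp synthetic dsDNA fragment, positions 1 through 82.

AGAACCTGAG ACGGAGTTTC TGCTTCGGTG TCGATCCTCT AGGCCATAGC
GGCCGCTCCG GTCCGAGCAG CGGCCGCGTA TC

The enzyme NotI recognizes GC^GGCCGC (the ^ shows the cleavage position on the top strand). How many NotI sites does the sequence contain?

2

GCGGCCGC occurs starting at positions 49, 70.
NotI cuts at 2 sites.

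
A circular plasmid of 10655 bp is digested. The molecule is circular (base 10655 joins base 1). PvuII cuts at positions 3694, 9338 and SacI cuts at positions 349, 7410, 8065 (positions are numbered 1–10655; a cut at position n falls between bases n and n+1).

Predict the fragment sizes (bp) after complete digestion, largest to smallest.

Combined cut positions (sorted): 349, 3694, 7410, 8065, 9338.
Circular molecule, 5 cuts → 5 fragments:
  3694 − 349 = 3345 bp
  7410 − 3694 = 3716 bp
  8065 − 7410 = 655 bp
  9338 − 8065 = 1273 bp
  wrap: 10655 − 9338 + 349 = 1666 bp
Sorted largest to smallest: 3716, 3345, 1666, 1273, 655 bp.

3716, 3345, 1666, 1273, 655 bp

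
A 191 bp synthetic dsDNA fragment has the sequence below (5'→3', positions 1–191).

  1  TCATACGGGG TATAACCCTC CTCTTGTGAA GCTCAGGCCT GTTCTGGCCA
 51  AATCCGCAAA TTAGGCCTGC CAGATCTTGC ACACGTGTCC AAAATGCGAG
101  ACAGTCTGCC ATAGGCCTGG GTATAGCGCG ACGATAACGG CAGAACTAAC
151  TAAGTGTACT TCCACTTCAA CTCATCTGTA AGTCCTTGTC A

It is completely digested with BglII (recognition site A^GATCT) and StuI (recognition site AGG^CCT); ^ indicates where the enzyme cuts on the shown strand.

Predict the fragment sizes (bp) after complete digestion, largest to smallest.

76, 43, 37, 28, 7 bp

The BglII site (AGATCT) starts at position 72.
BglII cuts after the first base of each site, so after position 72.
StuI sites (AGGCCT) start at positions 35, 63, 113.
StuI cuts after base 3 of each site, so after positions 37, 65, 115.
Combined cut positions: 37, 65, 72, 115.
Linear molecule, 4 cuts → 5 fragments:
  1–37 → 37 bp
  38–65 → 28 bp
  66–72 → 7 bp
  73–115 → 43 bp
  116–191 → 76 bp
Sorted largest to smallest: 76, 43, 37, 28, 7 bp.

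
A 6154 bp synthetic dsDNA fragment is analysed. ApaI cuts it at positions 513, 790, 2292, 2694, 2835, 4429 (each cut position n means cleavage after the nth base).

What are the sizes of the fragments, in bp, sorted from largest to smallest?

1725, 1594, 1502, 513, 402, 277, 141 bp

Linear molecule, 6 cuts → 7 fragments:
  513 − 0 = 513 bp
  790 − 513 = 277 bp
  2292 − 790 = 1502 bp
  2694 − 2292 = 402 bp
  2835 − 2694 = 141 bp
  4429 − 2835 = 1594 bp
  6154 − 4429 = 1725 bp
Sorted largest to smallest: 1725, 1594, 1502, 513, 402, 277, 141 bp.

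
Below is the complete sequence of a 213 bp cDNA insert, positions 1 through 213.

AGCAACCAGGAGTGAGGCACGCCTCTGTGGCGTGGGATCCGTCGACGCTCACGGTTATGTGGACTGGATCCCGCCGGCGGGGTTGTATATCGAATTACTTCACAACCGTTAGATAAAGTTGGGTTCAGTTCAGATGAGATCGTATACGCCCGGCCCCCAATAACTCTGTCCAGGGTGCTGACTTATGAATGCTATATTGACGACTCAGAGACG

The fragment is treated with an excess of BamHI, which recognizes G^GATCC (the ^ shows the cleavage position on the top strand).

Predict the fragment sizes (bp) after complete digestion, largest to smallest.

147, 35, 31 bp

BamHI sites (GGATCC) start at positions 35, 66.
BamHI cuts after the first base of each site, so after positions 35, 66.
Linear molecule, 2 cuts → 3 fragments:
  1–35 → 35 bp
  36–66 → 31 bp
  67–213 → 147 bp
Sorted largest to smallest: 147, 35, 31 bp.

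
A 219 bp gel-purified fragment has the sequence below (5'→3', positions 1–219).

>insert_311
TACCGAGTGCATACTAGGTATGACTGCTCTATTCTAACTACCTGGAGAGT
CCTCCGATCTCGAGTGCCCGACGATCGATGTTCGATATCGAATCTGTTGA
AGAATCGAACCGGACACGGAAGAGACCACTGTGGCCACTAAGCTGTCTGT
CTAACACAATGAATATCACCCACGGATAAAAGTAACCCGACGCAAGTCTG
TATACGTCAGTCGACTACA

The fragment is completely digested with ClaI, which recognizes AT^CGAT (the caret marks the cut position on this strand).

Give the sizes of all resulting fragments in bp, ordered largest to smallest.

144, 75 bp

The ClaI site (ATCGAT) starts at position 74.
ClaI cuts after base 2 of each site, so after position 75.
Linear molecule, 1 cut → 2 fragments:
  1–75 → 75 bp
  76–219 → 144 bp
Sorted largest to smallest: 144, 75 bp.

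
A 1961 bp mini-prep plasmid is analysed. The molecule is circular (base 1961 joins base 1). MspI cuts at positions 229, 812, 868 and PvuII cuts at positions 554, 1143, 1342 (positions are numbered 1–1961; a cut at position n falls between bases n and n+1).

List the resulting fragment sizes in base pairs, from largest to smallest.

Combined cut positions (sorted): 229, 554, 812, 868, 1143, 1342.
Circular molecule, 6 cuts → 6 fragments:
  554 − 229 = 325 bp
  812 − 554 = 258 bp
  868 − 812 = 56 bp
  1143 − 868 = 275 bp
  1342 − 1143 = 199 bp
  wrap: 1961 − 1342 + 229 = 848 bp
Sorted largest to smallest: 848, 325, 275, 258, 199, 56 bp.

848, 325, 275, 258, 199, 56 bp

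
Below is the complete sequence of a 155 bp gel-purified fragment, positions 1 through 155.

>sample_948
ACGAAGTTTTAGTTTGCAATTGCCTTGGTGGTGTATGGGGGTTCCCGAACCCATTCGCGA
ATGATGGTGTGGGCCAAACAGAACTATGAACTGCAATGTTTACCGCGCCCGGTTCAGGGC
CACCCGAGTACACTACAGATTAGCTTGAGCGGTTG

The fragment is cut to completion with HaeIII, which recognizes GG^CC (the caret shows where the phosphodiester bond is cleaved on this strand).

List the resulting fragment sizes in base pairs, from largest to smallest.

73, 46, 36 bp

HaeIII sites (GGCC) start at positions 72, 118.
HaeIII cuts after base 2 of each site, so after positions 73, 119.
Linear molecule, 2 cuts → 3 fragments:
  1–73 → 73 bp
  74–119 → 46 bp
  120–155 → 36 bp
Sorted largest to smallest: 73, 46, 36 bp.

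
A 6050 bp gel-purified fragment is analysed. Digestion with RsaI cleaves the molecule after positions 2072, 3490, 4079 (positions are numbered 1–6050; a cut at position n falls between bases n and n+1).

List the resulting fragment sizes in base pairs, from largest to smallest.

Linear molecule, 3 cuts → 4 fragments:
  2072 − 0 = 2072 bp
  3490 − 2072 = 1418 bp
  4079 − 3490 = 589 bp
  6050 − 4079 = 1971 bp
Sorted largest to smallest: 2072, 1971, 1418, 589 bp.

2072, 1971, 1418, 589 bp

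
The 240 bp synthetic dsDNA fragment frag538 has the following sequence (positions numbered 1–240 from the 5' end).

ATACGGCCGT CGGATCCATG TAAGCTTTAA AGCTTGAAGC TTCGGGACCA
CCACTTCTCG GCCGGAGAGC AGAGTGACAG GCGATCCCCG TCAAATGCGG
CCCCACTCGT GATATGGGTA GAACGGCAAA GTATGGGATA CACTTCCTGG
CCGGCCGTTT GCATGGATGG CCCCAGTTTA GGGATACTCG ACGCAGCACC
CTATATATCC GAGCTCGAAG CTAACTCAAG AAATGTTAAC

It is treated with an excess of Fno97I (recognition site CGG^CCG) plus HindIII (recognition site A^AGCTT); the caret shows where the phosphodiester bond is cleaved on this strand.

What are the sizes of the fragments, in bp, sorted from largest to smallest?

Fno97I sites (CGGCCG) start at positions 4, 59, 152.
Fno97I cuts after base 3 of each site, so after positions 6, 61, 154.
HindIII sites (AAGCTT) start at positions 22, 30, 37.
HindIII cuts after the first base of each site, so after positions 22, 30, 37.
Combined cut positions: 6, 22, 30, 37, 61, 154.
Linear molecule, 6 cuts → 7 fragments:
  1–6 → 6 bp
  7–22 → 16 bp
  23–30 → 8 bp
  31–37 → 7 bp
  38–61 → 24 bp
  62–154 → 93 bp
  155–240 → 86 bp
Sorted largest to smallest: 93, 86, 24, 16, 8, 7, 6 bp.

93, 86, 24, 16, 8, 7, 6 bp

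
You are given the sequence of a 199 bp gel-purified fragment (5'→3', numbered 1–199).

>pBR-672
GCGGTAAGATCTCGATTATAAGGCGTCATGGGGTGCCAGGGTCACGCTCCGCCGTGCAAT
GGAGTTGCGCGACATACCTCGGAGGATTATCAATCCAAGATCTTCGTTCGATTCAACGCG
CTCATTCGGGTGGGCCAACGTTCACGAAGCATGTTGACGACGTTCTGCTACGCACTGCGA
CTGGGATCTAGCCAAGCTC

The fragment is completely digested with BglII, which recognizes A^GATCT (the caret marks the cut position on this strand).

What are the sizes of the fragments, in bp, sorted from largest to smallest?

BglII sites (AGATCT) start at positions 7, 98.
BglII cuts after the first base of each site, so after positions 7, 98.
Linear molecule, 2 cuts → 3 fragments:
  1–7 → 7 bp
  8–98 → 91 bp
  99–199 → 101 bp
Sorted largest to smallest: 101, 91, 7 bp.

101, 91, 7 bp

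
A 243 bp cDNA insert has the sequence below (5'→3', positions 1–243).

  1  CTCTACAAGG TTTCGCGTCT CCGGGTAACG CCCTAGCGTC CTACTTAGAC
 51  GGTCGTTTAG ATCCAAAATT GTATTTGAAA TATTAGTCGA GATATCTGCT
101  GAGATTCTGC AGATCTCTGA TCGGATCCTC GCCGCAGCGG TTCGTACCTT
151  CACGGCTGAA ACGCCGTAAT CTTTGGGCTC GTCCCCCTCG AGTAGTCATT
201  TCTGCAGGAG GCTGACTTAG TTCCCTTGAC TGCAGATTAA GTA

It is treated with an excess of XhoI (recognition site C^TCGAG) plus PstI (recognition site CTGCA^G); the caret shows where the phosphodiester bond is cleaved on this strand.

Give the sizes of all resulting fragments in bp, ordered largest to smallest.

111, 76, 28, 19, 9 bp

The XhoI site (CTCGAG) starts at position 187.
XhoI cuts after the first base of each site, so after position 187.
PstI sites (CTGCAG) start at positions 107, 202, 230.
PstI cuts after base 5 of each site (before the last base), so after positions 111, 206, 234.
Combined cut positions: 111, 187, 206, 234.
Linear molecule, 4 cuts → 5 fragments:
  1–111 → 111 bp
  112–187 → 76 bp
  188–206 → 19 bp
  207–234 → 28 bp
  235–243 → 9 bp
Sorted largest to smallest: 111, 76, 28, 19, 9 bp.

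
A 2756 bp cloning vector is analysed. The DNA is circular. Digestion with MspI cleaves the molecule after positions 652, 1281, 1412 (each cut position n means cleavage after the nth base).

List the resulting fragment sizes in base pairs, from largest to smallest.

Circular molecule, 3 cuts → 3 fragments:
  1281 − 652 = 629 bp
  1412 − 1281 = 131 bp
  wrap: 2756 − 1412 + 652 = 1996 bp
Sorted largest to smallest: 1996, 629, 131 bp.

1996, 629, 131 bp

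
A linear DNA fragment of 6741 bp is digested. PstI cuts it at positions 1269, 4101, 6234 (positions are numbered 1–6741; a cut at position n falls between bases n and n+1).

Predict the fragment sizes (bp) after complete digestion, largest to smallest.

2832, 2133, 1269, 507 bp

Linear molecule, 3 cuts → 4 fragments:
  1269 − 0 = 1269 bp
  4101 − 1269 = 2832 bp
  6234 − 4101 = 2133 bp
  6741 − 6234 = 507 bp
Sorted largest to smallest: 2832, 2133, 1269, 507 bp.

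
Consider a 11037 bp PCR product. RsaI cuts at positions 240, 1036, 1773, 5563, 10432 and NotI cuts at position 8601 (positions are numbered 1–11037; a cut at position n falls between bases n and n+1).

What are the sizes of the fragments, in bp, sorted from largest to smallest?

Combined cut positions (sorted): 240, 1036, 1773, 5563, 8601, 10432.
Linear molecule, 6 cuts → 7 fragments:
  240 − 0 = 240 bp
  1036 − 240 = 796 bp
  1773 − 1036 = 737 bp
  5563 − 1773 = 3790 bp
  8601 − 5563 = 3038 bp
  10432 − 8601 = 1831 bp
  11037 − 10432 = 605 bp
Sorted largest to smallest: 3790, 3038, 1831, 796, 737, 605, 240 bp.

3790, 3038, 1831, 796, 737, 605, 240 bp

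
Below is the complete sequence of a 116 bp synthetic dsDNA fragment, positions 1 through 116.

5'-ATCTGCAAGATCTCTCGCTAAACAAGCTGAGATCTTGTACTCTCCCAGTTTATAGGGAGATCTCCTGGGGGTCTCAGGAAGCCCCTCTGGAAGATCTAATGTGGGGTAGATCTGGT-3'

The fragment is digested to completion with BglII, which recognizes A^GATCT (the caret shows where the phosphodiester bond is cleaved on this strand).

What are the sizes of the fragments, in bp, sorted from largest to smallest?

BglII sites (AGATCT) start at positions 8, 30, 58, 92, 108.
BglII cuts after the first base of each site, so after positions 8, 30, 58, 92, 108.
Linear molecule, 5 cuts → 6 fragments:
  1–8 → 8 bp
  9–30 → 22 bp
  31–58 → 28 bp
  59–92 → 34 bp
  93–108 → 16 bp
  109–116 → 8 bp
Sorted largest to smallest: 34, 28, 22, 16, 8, 8 bp.

34, 28, 22, 16, 8, 8 bp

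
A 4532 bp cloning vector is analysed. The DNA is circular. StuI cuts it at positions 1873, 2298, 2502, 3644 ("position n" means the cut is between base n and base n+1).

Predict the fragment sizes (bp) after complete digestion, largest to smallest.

2761, 1142, 425, 204 bp

Circular molecule, 4 cuts → 4 fragments:
  2298 − 1873 = 425 bp
  2502 − 2298 = 204 bp
  3644 − 2502 = 1142 bp
  wrap: 4532 − 3644 + 1873 = 2761 bp
Sorted largest to smallest: 2761, 1142, 425, 204 bp.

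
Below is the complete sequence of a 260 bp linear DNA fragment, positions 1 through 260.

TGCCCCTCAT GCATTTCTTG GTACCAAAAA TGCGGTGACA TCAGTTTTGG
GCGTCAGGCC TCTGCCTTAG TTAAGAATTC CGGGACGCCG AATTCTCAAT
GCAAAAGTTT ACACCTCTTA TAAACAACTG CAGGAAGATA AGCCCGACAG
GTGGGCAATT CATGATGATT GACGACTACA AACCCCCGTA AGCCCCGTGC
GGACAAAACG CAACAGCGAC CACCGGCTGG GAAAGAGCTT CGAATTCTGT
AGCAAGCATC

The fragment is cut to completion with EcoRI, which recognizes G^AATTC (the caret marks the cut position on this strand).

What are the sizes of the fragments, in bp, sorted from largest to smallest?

EcoRI sites (GAATTC) start at positions 75, 90, 242.
EcoRI cuts after the first base of each site, so after positions 75, 90, 242.
Linear molecule, 3 cuts → 4 fragments:
  1–75 → 75 bp
  76–90 → 15 bp
  91–242 → 152 bp
  243–260 → 18 bp
Sorted largest to smallest: 152, 75, 18, 15 bp.

152, 75, 18, 15 bp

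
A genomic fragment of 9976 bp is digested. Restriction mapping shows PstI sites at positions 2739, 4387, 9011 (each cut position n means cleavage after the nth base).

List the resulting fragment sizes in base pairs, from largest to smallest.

4624, 2739, 1648, 965 bp

Linear molecule, 3 cuts → 4 fragments:
  2739 − 0 = 2739 bp
  4387 − 2739 = 1648 bp
  9011 − 4387 = 4624 bp
  9976 − 9011 = 965 bp
Sorted largest to smallest: 4624, 2739, 1648, 965 bp.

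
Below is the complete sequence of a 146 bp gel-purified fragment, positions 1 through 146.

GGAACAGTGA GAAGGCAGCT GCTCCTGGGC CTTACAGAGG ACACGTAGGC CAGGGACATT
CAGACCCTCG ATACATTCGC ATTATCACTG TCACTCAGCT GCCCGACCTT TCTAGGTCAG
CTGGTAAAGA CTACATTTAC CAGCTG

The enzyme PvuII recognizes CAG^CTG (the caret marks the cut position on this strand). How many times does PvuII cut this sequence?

4

CAGCTG occurs starting at positions 16, 96, 118, 141.
PvuII cuts at 4 sites.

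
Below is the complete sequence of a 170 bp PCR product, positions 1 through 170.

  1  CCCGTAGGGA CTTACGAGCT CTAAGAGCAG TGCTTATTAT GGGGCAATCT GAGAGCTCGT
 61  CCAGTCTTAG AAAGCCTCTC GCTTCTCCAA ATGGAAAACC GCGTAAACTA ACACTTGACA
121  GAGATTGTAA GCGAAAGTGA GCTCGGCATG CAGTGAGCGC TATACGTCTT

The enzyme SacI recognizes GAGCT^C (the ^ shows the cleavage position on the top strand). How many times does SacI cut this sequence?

3

GAGCTC occurs starting at positions 16, 53, 139.
SacI cuts at 3 sites.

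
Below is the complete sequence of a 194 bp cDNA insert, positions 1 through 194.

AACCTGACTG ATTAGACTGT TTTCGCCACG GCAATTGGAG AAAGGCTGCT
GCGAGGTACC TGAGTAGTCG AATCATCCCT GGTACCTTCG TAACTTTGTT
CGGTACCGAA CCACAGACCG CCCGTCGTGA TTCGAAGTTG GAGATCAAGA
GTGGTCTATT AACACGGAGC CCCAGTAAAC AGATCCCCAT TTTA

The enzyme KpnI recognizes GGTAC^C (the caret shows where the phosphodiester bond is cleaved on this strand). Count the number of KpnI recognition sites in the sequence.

GGTACC occurs starting at positions 55, 81, 102.
KpnI cuts at 3 sites.

3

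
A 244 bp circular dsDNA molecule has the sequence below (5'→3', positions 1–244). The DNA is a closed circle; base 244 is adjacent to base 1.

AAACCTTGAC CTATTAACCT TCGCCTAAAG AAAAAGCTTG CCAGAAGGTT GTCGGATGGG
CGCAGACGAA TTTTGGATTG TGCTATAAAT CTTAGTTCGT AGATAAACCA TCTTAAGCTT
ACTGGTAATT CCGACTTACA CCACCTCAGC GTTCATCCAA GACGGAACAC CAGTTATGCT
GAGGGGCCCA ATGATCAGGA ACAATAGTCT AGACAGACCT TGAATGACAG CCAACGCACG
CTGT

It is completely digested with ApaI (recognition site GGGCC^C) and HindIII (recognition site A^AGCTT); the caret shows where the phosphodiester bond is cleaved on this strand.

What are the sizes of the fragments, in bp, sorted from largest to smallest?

90, 81, 73 bp

The ApaI site (GGGCCC) starts at position 184.
ApaI cuts after base 5 of each site (before the last base), so after position 188.
HindIII sites (AAGCTT) start at positions 34, 115.
HindIII cuts after the first base of each site, so after positions 34, 115.
Combined cut positions: 34, 115, 188.
Circular molecule, 3 cuts → 3 fragments:
  35–115 → 81 bp
  116–188 → 73 bp
  189–244 then 1–34 → 56 + 34 = 90 bp
Sorted largest to smallest: 90, 81, 73 bp.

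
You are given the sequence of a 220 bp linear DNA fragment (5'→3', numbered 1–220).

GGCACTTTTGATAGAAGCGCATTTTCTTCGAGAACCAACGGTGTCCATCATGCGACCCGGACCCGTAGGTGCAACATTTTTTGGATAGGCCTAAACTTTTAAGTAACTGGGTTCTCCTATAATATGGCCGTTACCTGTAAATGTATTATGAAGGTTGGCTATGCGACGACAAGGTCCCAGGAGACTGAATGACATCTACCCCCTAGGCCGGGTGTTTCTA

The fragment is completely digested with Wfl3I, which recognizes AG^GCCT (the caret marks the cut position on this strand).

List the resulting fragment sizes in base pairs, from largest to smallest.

The Wfl3I site (AGGCCT) starts at position 87.
Wfl3I cuts after base 2 of each site, so after position 88.
Linear molecule, 1 cut → 2 fragments:
  1–88 → 88 bp
  89–220 → 132 bp
Sorted largest to smallest: 132, 88 bp.

132, 88 bp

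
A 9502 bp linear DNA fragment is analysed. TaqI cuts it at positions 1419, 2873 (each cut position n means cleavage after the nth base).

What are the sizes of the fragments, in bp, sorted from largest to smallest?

6629, 1454, 1419 bp

Linear molecule, 2 cuts → 3 fragments:
  1419 − 0 = 1419 bp
  2873 − 1419 = 1454 bp
  9502 − 2873 = 6629 bp
Sorted largest to smallest: 6629, 1454, 1419 bp.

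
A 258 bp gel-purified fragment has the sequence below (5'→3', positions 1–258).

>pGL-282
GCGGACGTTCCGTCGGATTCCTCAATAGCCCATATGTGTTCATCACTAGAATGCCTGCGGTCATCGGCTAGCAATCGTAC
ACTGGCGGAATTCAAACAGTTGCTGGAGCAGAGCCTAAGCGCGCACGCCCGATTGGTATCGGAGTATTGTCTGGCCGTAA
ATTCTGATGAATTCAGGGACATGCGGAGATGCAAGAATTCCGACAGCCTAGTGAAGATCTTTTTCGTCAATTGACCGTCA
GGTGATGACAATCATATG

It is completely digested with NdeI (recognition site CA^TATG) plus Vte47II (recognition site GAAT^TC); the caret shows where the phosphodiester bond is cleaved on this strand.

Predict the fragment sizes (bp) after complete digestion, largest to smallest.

81, 59, 56, 32, 26, 4 bp

NdeI sites (CATATG) start at positions 31, 253.
NdeI cuts after base 2 of each site, so after positions 32, 254.
Vte47II sites (GAATTC) start at positions 88, 169, 195.
Vte47II cuts after base 4 of each site, so after positions 91, 172, 198.
Combined cut positions: 32, 91, 172, 198, 254.
Linear molecule, 5 cuts → 6 fragments:
  1–32 → 32 bp
  33–91 → 59 bp
  92–172 → 81 bp
  173–198 → 26 bp
  199–254 → 56 bp
  255–258 → 4 bp
Sorted largest to smallest: 81, 59, 56, 32, 26, 4 bp.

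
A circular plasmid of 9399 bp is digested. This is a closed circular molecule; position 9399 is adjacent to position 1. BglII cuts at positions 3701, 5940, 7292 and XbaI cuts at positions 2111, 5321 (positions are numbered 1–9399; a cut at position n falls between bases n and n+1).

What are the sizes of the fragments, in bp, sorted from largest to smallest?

4218, 1620, 1590, 1352, 619 bp

Combined cut positions (sorted): 2111, 3701, 5321, 5940, 7292.
Circular molecule, 5 cuts → 5 fragments:
  3701 − 2111 = 1590 bp
  5321 − 3701 = 1620 bp
  5940 − 5321 = 619 bp
  7292 − 5940 = 1352 bp
  wrap: 9399 − 7292 + 2111 = 4218 bp
Sorted largest to smallest: 4218, 1620, 1590, 1352, 619 bp.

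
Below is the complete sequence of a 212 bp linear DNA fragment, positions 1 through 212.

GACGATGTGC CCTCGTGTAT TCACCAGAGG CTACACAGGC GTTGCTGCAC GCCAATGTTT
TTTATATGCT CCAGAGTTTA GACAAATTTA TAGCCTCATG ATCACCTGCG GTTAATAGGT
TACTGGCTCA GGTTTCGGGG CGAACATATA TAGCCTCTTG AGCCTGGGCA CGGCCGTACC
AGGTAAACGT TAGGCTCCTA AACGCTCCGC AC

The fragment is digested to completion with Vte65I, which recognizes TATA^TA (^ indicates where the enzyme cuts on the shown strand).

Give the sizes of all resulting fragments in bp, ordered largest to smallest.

The Vte65I site (TATATA) starts at position 147.
Vte65I cuts after base 4 of each site, so after position 150.
Linear molecule, 1 cut → 2 fragments:
  1–150 → 150 bp
  151–212 → 62 bp
Sorted largest to smallest: 150, 62 bp.

150, 62 bp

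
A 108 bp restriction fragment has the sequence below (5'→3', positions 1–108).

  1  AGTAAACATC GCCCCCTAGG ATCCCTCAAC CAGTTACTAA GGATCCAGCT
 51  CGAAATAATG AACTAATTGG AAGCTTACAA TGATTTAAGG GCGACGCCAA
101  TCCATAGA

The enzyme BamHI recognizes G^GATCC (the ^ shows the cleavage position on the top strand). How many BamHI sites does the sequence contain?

GGATCC occurs starting at positions 19, 41.
BamHI cuts at 2 sites.

2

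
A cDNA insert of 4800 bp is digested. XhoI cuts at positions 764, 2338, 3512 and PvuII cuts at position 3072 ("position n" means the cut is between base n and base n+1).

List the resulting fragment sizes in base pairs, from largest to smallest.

1574, 1288, 764, 734, 440 bp

Combined cut positions (sorted): 764, 2338, 3072, 3512.
Linear molecule, 4 cuts → 5 fragments:
  764 − 0 = 764 bp
  2338 − 764 = 1574 bp
  3072 − 2338 = 734 bp
  3512 − 3072 = 440 bp
  4800 − 3512 = 1288 bp
Sorted largest to smallest: 1574, 1288, 764, 734, 440 bp.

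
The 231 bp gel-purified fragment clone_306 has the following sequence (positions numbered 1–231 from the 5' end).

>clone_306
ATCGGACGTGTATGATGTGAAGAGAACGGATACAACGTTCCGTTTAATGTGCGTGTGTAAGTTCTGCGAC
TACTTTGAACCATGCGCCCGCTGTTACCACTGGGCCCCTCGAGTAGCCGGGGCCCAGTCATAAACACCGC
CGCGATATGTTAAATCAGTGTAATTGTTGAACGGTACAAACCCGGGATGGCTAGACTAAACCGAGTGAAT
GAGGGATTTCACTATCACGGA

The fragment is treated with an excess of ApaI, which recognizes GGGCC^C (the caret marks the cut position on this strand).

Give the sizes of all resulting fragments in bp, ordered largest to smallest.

ApaI sites (GGGCCC) start at positions 102, 120.
ApaI cuts after base 5 of each site (before the last base), so after positions 106, 124.
Linear molecule, 2 cuts → 3 fragments:
  1–106 → 106 bp
  107–124 → 18 bp
  125–231 → 107 bp
Sorted largest to smallest: 107, 106, 18 bp.

107, 106, 18 bp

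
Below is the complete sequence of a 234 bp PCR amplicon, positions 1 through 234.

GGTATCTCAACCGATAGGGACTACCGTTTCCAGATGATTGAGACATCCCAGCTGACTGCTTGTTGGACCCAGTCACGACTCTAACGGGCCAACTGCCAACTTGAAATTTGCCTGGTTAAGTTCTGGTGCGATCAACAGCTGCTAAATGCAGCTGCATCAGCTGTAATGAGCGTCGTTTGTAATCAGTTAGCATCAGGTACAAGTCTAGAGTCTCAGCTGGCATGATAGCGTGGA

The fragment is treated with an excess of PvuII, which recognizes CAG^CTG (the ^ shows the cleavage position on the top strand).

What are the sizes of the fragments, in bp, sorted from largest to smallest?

PvuII sites (CAGCTG) start at positions 49, 136, 149, 158, 214.
PvuII cuts after base 3 of each site, so after positions 51, 138, 151, 160, 216.
Linear molecule, 5 cuts → 6 fragments:
  1–51 → 51 bp
  52–138 → 87 bp
  139–151 → 13 bp
  152–160 → 9 bp
  161–216 → 56 bp
  217–234 → 18 bp
Sorted largest to smallest: 87, 56, 51, 18, 13, 9 bp.

87, 56, 51, 18, 13, 9 bp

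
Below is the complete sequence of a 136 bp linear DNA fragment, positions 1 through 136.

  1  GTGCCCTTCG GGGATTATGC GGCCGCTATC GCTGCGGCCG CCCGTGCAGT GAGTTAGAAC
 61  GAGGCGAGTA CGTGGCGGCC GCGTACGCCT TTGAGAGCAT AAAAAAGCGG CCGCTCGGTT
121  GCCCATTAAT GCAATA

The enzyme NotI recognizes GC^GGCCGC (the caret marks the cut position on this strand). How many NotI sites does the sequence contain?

4

GCGGCCGC occurs starting at positions 19, 34, 75, 107.
NotI cuts at 4 sites.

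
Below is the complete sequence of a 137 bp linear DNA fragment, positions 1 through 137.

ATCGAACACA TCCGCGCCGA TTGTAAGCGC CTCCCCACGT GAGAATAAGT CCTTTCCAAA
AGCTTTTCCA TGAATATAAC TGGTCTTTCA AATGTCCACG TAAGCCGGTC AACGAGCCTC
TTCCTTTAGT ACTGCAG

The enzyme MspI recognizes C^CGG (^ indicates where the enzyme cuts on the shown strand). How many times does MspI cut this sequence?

CCGG occurs starting at position 105.
MspI cuts at 1 site.

1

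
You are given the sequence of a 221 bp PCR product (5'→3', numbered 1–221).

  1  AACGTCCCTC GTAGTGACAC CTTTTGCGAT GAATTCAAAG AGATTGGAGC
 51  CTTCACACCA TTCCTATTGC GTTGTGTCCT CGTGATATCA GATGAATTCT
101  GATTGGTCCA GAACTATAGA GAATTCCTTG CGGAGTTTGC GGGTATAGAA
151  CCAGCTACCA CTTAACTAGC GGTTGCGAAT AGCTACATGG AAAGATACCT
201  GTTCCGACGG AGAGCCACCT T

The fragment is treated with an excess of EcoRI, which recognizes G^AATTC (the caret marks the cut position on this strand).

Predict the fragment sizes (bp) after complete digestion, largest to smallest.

100, 63, 31, 27 bp

EcoRI sites (GAATTC) start at positions 31, 94, 121.
EcoRI cuts after the first base of each site, so after positions 31, 94, 121.
Linear molecule, 3 cuts → 4 fragments:
  1–31 → 31 bp
  32–94 → 63 bp
  95–121 → 27 bp
  122–221 → 100 bp
Sorted largest to smallest: 100, 63, 31, 27 bp.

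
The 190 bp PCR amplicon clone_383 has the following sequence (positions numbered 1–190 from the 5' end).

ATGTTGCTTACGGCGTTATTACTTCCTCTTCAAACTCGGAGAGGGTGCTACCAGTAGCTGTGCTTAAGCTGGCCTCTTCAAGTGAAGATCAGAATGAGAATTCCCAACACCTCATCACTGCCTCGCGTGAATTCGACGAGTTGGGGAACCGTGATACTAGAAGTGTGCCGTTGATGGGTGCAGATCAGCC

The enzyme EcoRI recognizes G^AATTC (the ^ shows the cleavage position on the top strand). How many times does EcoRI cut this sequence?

2

GAATTC occurs starting at positions 98, 129.
EcoRI cuts at 2 sites.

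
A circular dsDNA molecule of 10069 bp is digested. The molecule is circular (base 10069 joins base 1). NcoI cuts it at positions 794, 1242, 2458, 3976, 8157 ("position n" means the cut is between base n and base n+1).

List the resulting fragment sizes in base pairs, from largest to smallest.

4181, 2706, 1518, 1216, 448 bp

Circular molecule, 5 cuts → 5 fragments:
  1242 − 794 = 448 bp
  2458 − 1242 = 1216 bp
  3976 − 2458 = 1518 bp
  8157 − 3976 = 4181 bp
  wrap: 10069 − 8157 + 794 = 2706 bp
Sorted largest to smallest: 4181, 2706, 1518, 1216, 448 bp.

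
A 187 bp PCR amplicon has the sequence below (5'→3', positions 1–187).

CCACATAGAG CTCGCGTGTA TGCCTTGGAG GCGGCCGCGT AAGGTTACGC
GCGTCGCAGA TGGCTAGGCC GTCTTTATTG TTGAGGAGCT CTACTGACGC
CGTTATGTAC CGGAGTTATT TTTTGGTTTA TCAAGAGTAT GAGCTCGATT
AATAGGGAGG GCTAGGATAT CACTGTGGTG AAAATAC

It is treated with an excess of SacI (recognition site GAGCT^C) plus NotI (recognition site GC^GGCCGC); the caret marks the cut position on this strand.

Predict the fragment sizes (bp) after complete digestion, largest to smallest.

58, 55, 42, 20, 12 bp

SacI sites (GAGCTC) start at positions 8, 86, 141.
SacI cuts after base 5 of each site (before the last base), so after positions 12, 90, 145.
The NotI site (GCGGCCGC) starts at position 31.
NotI cuts after base 2 of each site, so after position 32.
Combined cut positions: 12, 32, 90, 145.
Linear molecule, 4 cuts → 5 fragments:
  1–12 → 12 bp
  13–32 → 20 bp
  33–90 → 58 bp
  91–145 → 55 bp
  146–187 → 42 bp
Sorted largest to smallest: 58, 55, 42, 20, 12 bp.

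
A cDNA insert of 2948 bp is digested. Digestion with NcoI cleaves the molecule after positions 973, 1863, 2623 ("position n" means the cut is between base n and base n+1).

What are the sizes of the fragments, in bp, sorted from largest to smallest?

Linear molecule, 3 cuts → 4 fragments:
  973 − 0 = 973 bp
  1863 − 973 = 890 bp
  2623 − 1863 = 760 bp
  2948 − 2623 = 325 bp
Sorted largest to smallest: 973, 890, 760, 325 bp.

973, 890, 760, 325 bp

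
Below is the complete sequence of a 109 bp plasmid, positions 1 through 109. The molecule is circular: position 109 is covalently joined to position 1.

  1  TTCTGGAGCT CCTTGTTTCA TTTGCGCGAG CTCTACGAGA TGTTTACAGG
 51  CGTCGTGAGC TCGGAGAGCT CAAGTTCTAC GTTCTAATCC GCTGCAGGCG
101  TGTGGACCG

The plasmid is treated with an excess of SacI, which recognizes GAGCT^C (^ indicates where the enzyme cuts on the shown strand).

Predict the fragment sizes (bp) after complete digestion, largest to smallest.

49, 29, 22, 9 bp

SacI sites (GAGCTC) start at positions 6, 28, 57, 66.
SacI cuts after base 5 of each site (before the last base), so after positions 10, 32, 61, 70.
Circular molecule, 4 cuts → 4 fragments:
  11–32 → 22 bp
  33–61 → 29 bp
  62–70 → 9 bp
  71–109 then 1–10 → 39 + 10 = 49 bp
Sorted largest to smallest: 49, 29, 22, 9 bp.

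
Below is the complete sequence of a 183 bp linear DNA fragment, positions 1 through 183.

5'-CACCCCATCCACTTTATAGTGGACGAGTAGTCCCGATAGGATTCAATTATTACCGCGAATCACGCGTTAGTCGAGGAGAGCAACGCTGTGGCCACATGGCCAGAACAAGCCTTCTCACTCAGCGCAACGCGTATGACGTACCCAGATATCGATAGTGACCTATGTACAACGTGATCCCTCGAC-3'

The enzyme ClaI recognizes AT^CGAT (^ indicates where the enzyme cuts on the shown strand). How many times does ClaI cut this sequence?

1

ATCGAT occurs starting at position 148.
ClaI cuts at 1 site.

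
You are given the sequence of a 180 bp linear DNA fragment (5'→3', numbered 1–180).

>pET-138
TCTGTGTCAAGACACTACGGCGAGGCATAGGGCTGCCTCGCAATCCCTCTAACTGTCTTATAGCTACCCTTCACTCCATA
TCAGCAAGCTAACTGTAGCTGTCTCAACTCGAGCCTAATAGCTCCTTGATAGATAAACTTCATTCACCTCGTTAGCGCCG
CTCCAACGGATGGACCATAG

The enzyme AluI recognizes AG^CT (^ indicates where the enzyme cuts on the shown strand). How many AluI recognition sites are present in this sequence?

4

AGCT occurs starting at positions 62, 87, 97, 120.
AluI cuts at 4 sites.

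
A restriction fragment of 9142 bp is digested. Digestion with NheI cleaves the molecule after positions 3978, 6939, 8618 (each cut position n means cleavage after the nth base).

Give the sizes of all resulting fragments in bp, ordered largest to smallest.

Linear molecule, 3 cuts → 4 fragments:
  3978 − 0 = 3978 bp
  6939 − 3978 = 2961 bp
  8618 − 6939 = 1679 bp
  9142 − 8618 = 524 bp
Sorted largest to smallest: 3978, 2961, 1679, 524 bp.

3978, 2961, 1679, 524 bp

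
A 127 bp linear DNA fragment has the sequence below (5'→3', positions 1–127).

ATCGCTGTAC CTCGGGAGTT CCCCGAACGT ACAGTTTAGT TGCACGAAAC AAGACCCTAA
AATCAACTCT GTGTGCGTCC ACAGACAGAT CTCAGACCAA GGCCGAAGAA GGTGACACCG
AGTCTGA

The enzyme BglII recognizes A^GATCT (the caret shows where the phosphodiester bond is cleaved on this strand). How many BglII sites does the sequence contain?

AGATCT occurs starting at position 87.
BglII cuts at 1 site.

1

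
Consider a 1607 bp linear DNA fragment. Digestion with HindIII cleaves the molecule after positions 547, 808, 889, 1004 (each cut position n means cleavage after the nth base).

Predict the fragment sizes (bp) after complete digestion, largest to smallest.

Linear molecule, 4 cuts → 5 fragments:
  547 − 0 = 547 bp
  808 − 547 = 261 bp
  889 − 808 = 81 bp
  1004 − 889 = 115 bp
  1607 − 1004 = 603 bp
Sorted largest to smallest: 603, 547, 261, 115, 81 bp.

603, 547, 261, 115, 81 bp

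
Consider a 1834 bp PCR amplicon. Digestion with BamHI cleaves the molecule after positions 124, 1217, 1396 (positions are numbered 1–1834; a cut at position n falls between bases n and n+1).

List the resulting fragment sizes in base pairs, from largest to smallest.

Linear molecule, 3 cuts → 4 fragments:
  124 − 0 = 124 bp
  1217 − 124 = 1093 bp
  1396 − 1217 = 179 bp
  1834 − 1396 = 438 bp
Sorted largest to smallest: 1093, 438, 179, 124 bp.

1093, 438, 179, 124 bp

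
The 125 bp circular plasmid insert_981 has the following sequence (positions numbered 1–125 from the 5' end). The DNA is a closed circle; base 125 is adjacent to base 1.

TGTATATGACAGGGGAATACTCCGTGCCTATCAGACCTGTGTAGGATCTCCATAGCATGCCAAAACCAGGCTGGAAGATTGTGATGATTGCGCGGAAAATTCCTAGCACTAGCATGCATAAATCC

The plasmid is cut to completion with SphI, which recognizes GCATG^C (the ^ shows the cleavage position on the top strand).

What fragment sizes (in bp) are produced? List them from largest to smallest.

SphI sites (GCATGC) start at positions 55, 112.
SphI cuts after base 5 of each site (before the last base), so after positions 59, 116.
Circular molecule, 2 cuts → 2 fragments:
  60–116 → 57 bp
  117–125 then 1–59 → 9 + 59 = 68 bp
Sorted largest to smallest: 68, 57 bp.

68, 57 bp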